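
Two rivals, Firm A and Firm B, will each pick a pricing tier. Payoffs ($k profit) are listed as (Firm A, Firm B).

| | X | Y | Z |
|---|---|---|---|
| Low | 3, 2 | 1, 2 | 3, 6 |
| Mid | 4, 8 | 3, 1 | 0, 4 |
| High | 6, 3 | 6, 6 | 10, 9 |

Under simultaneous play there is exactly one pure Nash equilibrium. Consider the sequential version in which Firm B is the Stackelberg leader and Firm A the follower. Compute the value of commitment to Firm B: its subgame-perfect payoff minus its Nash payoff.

0

Work backward from Firm A's decision.
- X: BR = High, leader payoff 3.
- Y: BR = High, leader payoff 6.
- Z: BR = High, leader payoff 9.
Maximizing over 3, 6, 9, Firm B chooses Z. Subgame-perfect outcome: (High, Z) with payoffs (10, 9).
For the simultaneous game, intersect best replies.
Firm A's best replies: X→High; Y→High; Z→High.
Firm B's best replies: Low→Z; Mid→X; High→Z.
Only (High, Z) has each player best-responding; Nash payoffs (10, 9).
Firm B's commitment gain: 9 − 9 = 0.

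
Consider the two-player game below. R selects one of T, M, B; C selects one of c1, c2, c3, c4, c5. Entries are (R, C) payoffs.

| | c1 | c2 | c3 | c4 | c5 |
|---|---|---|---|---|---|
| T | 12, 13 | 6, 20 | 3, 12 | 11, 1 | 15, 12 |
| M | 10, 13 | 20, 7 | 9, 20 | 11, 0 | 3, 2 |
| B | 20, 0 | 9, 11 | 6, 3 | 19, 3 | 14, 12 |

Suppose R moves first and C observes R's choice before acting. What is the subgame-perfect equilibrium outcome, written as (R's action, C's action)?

(B, c5)

Backward induction with R moving first.
- T → C plays c2 (best of 13, 20, 12, 1, 12); R gets 6.
- M → C plays c3 (best of 13, 7, 20, 0, 2); R gets 9.
- B → C plays c5 (best of 0, 11, 3, 3, 12); R gets 14.
Among 6, 9, 14, the best is 14 at B. Subgame-perfect outcome: (B, c5) with payoffs (14, 12).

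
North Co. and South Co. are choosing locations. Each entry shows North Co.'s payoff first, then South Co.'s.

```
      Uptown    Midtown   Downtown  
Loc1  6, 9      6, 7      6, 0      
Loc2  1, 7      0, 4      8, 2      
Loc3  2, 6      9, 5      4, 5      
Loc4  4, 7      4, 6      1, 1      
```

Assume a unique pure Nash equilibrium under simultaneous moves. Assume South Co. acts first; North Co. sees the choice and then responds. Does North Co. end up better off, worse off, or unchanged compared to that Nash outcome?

unchanged

Backward induction with South Co. moving first.
- Uptown → North Co. plays Loc1 (best of 6, 1, 2, 4); South Co. gets 9.
- Midtown → North Co. plays Loc3 (best of 6, 0, 9, 4); South Co. gets 5.
- Downtown → North Co. plays Loc2 (best of 6, 8, 4, 1); South Co. gets 2.
Maximizing over 9, 5, 2, South Co. chooses Uptown. Subgame-perfect outcome: (Loc1, Uptown) with payoffs (6, 9).
Under simultaneous play:
North Co.'s best replies: Uptown→Loc1; Midtown→Loc3; Downtown→Loc2.
South Co.'s best replies: Loc1→Uptown; Loc2→Uptown; Loc3→Uptown; Loc4→Uptown.
Only (Loc1, Uptown) has each player best-responding; Nash payoffs (6, 9).
North Co. earns 6 sequentially versus 6 at the Nash outcome: unchanged.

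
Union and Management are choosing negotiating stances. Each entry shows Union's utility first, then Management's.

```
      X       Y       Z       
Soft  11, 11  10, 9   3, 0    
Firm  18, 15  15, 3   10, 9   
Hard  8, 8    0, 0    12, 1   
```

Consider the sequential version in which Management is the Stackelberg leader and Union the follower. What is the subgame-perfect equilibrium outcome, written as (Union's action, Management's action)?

(Firm, X)

Backward induction with Management moving first.
- X: BR = Firm, leader payoff 15.
- Y: BR = Firm, leader payoff 3.
- Z: BR = Hard, leader payoff 1.
Among 15, 3, 1, the best is 15 at X. Subgame-perfect outcome: (Firm, X) with payoffs (18, 15).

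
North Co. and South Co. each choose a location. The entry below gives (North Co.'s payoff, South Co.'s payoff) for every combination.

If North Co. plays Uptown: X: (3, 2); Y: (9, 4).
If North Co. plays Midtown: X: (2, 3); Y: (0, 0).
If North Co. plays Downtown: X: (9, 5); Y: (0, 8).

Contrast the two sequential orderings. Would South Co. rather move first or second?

If North Co. leads: South Co.'s best replies are Uptown→Y, Midtown→X, Downtown→Y; North Co.'s induced payoffs 9, 2, 0; outcome (Uptown, Y), payoffs (9, 4).
If South Co. leads: North Co.'s best replies are X→Downtown, Y→Uptown; South Co.'s induced payoffs 5, 4; outcome (Downtown, X), payoffs (9, 5).
South Co. gets 5 moving first and 4 moving second, so South Co. prefers to move first.

first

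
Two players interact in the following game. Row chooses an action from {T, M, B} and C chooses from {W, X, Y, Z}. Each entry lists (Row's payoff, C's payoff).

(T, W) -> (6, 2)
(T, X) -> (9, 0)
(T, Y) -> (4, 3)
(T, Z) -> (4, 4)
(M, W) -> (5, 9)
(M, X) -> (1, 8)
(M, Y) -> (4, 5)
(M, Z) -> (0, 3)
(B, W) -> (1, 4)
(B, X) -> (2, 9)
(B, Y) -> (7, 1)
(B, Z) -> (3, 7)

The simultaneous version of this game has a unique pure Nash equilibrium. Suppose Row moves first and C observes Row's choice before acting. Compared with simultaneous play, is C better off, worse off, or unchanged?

better off

Work backward from C's decision.
- T: C compares 2, 0, 3, 4 and picks Z; Row would get 4.
- M: C compares 9, 8, 5, 3 and picks W; Row would get 5.
- B: C compares 4, 9, 1, 7 and picks X; Row would get 2.
Row's induced payoffs are 4, 5, 2, so Row commits to M. Subgame-perfect outcome: (M, W) with payoffs (5, 9).
Now find the simultaneous Nash equilibrium.
Row's best replies: W→T; X→T; Y→B; Z→T.
C's best replies: T→Z; M→W; B→X.
The unique mutual best reply is (T, Z), giving (4, 4).
C earns 9 sequentially versus 4 at the Nash outcome: better off.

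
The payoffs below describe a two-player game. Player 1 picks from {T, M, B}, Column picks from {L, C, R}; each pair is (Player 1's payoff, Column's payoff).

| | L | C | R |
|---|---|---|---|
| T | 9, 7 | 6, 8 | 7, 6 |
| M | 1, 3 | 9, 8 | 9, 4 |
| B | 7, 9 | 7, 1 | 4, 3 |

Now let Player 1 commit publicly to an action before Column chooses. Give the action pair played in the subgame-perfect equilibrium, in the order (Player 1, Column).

(M, C)

Column best-responds to each possible Player 1 move:
- T: BR = C, leader payoff 6.
- M: BR = C, leader payoff 9.
- B: BR = L, leader payoff 7.
Among 6, 9, 7, the best is 9 at M. Subgame-perfect outcome: (M, C) with payoffs (9, 8).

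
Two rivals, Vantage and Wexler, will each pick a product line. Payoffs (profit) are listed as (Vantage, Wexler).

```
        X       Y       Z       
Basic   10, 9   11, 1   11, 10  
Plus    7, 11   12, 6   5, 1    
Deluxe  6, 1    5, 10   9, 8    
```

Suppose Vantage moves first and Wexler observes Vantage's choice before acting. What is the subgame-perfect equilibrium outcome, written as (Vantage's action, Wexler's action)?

(Basic, Z)

Wexler best-responds to each possible Vantage move:
- Basic: BR = Z, leader payoff 11.
- Plus: BR = X, leader payoff 7.
- Deluxe: BR = Y, leader payoff 5.
Vantage's induced payoffs are 11, 7, 5, so Vantage commits to Basic. Subgame-perfect outcome: (Basic, Z) with payoffs (11, 10).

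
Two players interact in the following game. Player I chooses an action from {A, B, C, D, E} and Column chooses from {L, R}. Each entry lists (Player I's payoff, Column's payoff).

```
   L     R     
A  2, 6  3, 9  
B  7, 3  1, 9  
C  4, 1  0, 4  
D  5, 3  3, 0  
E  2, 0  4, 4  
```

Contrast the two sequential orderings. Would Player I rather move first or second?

If Player I leads: Column's best replies are A→R, B→R, C→R, D→L, E→R; Player I's induced payoffs 3, 1, 0, 5, 4; outcome (D, L), payoffs (5, 3).
If Column leads: Player I's best replies are L→B, R→E; Column's induced payoffs 3, 4; outcome (E, R), payoffs (4, 4).
Player I gets 5 moving first and 4 moving second, so Player I prefers to move first.

first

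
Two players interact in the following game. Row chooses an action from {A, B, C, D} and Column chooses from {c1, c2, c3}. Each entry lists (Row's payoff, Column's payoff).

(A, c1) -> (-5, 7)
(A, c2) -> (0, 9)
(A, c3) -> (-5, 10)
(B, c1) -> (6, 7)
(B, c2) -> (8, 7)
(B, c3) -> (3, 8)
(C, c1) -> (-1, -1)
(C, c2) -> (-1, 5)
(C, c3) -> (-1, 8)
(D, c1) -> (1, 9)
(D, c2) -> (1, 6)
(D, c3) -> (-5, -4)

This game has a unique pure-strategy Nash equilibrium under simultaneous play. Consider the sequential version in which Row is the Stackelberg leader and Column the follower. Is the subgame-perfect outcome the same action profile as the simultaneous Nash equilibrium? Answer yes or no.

Work backward from Column's decision.
- A: Column compares 7, 9, 10 and picks c3; Row would get -5.
- B: Column compares 7, 7, 8 and picks c3; Row would get 3.
- C: Column compares -1, 5, 8 and picks c3; Row would get -1.
- D: Column compares 9, 6, -4 and picks c1; Row would get 1.
Among -5, 3, -1, 1, the best is 3 at B. Subgame-perfect outcome: (B, c3) with payoffs (3, 8).
Under simultaneous play:
Row's best replies: c1→B; c2→B; c3→B.
Column's best replies: A→c3; B→c3; C→c3; D→c1.
Only (B, c3) has each player best-responding; Nash payoffs (3, 8).
Sequential outcome (B, c3) coincides with the Nash profile (B, c3).

yes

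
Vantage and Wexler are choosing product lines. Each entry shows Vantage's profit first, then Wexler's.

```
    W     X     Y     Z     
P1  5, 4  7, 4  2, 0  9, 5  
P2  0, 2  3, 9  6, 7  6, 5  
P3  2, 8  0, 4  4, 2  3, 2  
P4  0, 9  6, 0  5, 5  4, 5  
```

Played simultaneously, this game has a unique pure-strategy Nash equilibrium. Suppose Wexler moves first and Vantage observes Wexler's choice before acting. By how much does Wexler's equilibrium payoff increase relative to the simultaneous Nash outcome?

2

Backward induction with Wexler moving first.
- W → Vantage plays P1 (best of 5, 0, 2, 0); Wexler gets 4.
- X → Vantage plays P1 (best of 7, 3, 0, 6); Wexler gets 4.
- Y → Vantage plays P2 (best of 2, 6, 4, 5); Wexler gets 7.
- Z → Vantage plays P1 (best of 9, 6, 3, 4); Wexler gets 5.
Maximizing over 4, 4, 7, 5, Wexler chooses Y. Subgame-perfect outcome: (P2, Y) with payoffs (6, 7).
For the simultaneous game, intersect best replies.
Vantage's best replies: W→P1; X→P1; Y→P2; Z→P1.
Wexler's best replies: P1→Z; P2→X; P3→W; P4→W.
The unique mutual best reply is (P1, Z), giving (9, 5).
Wexler's commitment gain: 7 − 5 = 2.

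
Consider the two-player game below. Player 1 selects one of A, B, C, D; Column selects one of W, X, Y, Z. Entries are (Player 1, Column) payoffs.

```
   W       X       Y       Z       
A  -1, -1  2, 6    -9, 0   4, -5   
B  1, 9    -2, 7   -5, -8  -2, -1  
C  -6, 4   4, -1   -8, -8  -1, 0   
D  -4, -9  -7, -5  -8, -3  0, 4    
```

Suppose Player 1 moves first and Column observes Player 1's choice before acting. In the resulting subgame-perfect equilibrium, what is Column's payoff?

Solve by backward induction (Player 1 leads).
- A: BR = X, leader payoff 2.
- B: BR = W, leader payoff 1.
- C: BR = W, leader payoff -6.
- D: BR = Z, leader payoff 0.
Maximizing over 2, 1, -6, 0, Player 1 chooses A. Subgame-perfect outcome: (A, X) with payoffs (2, 6).

6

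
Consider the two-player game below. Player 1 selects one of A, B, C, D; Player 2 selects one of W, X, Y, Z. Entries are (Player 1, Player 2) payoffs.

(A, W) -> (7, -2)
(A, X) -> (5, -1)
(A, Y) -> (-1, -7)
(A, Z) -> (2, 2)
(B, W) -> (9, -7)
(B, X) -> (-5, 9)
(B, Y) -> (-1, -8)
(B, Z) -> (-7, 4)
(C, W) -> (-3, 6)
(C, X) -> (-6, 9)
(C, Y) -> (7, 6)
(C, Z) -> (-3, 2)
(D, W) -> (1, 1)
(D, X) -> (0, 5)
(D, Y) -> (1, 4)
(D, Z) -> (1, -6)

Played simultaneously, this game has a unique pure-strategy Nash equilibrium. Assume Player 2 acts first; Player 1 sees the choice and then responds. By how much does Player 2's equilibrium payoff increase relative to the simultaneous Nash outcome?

Solve by backward induction (Player 2 leads).
- W: BR = B, leader payoff -7.
- X: BR = A, leader payoff -1.
- Y: BR = C, leader payoff 6.
- Z: BR = A, leader payoff 2.
Player 2's induced payoffs are -7, -1, 6, 2, so Player 2 commits to Y. Subgame-perfect outcome: (C, Y) with payoffs (7, 6).
Now find the simultaneous Nash equilibrium.
Player 1's best replies: W→B; X→A; Y→C; Z→A.
Player 2's best replies: A→Z; B→X; C→X; D→X.
The unique mutual best reply is (A, Z), giving (2, 2).
Player 2's commitment gain: 6 − 2 = 4.

4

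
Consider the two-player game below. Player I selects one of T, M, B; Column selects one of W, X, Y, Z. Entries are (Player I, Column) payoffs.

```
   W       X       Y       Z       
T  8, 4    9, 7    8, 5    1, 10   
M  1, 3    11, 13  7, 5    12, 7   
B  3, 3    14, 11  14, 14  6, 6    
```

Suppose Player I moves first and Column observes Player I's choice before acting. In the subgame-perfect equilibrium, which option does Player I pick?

B

Solve by backward induction (Player I leads).
- T → Column plays Z (best of 4, 7, 5, 10); Player I gets 1.
- M → Column plays X (best of 3, 13, 5, 7); Player I gets 11.
- B → Column plays Y (best of 3, 11, 14, 6); Player I gets 14.
Maximizing over 1, 11, 14, Player I chooses B. Subgame-perfect outcome: (B, Y) with payoffs (14, 14).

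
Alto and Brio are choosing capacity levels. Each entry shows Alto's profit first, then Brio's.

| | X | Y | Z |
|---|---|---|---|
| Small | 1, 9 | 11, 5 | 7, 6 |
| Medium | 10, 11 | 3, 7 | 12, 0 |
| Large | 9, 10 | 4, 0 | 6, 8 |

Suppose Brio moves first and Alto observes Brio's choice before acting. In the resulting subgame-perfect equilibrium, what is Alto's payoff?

10

Solve by backward induction (Brio leads).
- X: Alto compares 1, 10, 9 and picks Medium; Brio would get 11.
- Y: Alto compares 11, 3, 4 and picks Small; Brio would get 5.
- Z: Alto compares 7, 12, 6 and picks Medium; Brio would get 0.
Brio's induced payoffs are 11, 5, 0, so Brio commits to X. Subgame-perfect outcome: (Medium, X) with payoffs (10, 11).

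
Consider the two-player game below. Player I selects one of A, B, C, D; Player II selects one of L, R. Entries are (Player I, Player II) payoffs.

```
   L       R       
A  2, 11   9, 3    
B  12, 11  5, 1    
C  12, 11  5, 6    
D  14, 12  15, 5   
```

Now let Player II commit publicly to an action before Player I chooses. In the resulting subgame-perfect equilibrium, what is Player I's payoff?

14

Solve by backward induction (Player II leads).
- L: BR = D, leader payoff 12.
- R: BR = D, leader payoff 5.
Player II's induced payoffs are 12, 5, so Player II commits to L. Subgame-perfect outcome: (D, L) with payoffs (14, 12).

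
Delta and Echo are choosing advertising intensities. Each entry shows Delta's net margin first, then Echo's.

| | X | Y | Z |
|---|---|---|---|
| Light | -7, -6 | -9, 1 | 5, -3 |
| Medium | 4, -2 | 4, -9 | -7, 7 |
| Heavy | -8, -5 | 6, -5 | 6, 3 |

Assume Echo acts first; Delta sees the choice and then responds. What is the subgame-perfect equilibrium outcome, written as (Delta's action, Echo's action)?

Solve by backward induction (Echo leads).
- X: BR = Medium, leader payoff -2.
- Y: BR = Heavy, leader payoff -5.
- Z: BR = Heavy, leader payoff 3.
Echo's induced payoffs are -2, -5, 3, so Echo commits to Z. Subgame-perfect outcome: (Heavy, Z) with payoffs (6, 3).

(Heavy, Z)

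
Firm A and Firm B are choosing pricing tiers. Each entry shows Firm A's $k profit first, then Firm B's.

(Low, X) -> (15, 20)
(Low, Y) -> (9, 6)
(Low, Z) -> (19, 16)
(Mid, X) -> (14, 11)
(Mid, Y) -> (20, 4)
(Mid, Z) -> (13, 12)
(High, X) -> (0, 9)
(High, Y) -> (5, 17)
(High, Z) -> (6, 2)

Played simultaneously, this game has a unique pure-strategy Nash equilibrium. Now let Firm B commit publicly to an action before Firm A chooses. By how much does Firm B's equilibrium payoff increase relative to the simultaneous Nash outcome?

0

Backward induction with Firm B moving first.
- X: Firm A compares 15, 14, 0 and picks Low; Firm B would get 20.
- Y: Firm A compares 9, 20, 5 and picks Mid; Firm B would get 4.
- Z: Firm A compares 19, 13, 6 and picks Low; Firm B would get 16.
Firm B's induced payoffs are 20, 4, 16, so Firm B commits to X. Subgame-perfect outcome: (Low, X) with payoffs (15, 20).
Under simultaneous play:
Firm A's best replies: X→Low; Y→Mid; Z→Low.
Firm B's best replies: Low→X; Mid→Z; High→Y.
The unique mutual best reply is (Low, X), giving (15, 20).
Firm B's commitment gain: 20 − 20 = 0.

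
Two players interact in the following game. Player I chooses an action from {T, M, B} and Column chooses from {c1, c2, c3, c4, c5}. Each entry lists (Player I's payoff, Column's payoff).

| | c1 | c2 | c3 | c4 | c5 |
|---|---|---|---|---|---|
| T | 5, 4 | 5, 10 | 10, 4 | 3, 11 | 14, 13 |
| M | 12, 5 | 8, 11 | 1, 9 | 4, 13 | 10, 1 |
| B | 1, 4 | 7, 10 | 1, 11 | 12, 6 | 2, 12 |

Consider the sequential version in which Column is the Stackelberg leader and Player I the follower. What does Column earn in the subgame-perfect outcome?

Player I best-responds to each possible Column move:
- c1: BR = M, leader payoff 5.
- c2: BR = M, leader payoff 11.
- c3: BR = T, leader payoff 4.
- c4: BR = B, leader payoff 6.
- c5: BR = T, leader payoff 13.
Among 5, 11, 4, 6, 13, the best is 13 at c5. Subgame-perfect outcome: (T, c5) with payoffs (14, 13).

13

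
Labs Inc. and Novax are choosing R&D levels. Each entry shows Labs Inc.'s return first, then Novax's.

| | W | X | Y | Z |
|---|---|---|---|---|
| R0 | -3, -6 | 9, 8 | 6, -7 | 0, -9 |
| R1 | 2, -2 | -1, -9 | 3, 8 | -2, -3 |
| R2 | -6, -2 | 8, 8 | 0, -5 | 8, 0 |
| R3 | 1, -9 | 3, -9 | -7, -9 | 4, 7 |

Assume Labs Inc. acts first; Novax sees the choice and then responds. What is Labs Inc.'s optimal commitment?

R0

Solve by backward induction (Labs Inc. leads).
- R0 → Novax plays X (best of -6, 8, -7, -9); Labs Inc. gets 9.
- R1 → Novax plays Y (best of -2, -9, 8, -3); Labs Inc. gets 3.
- R2 → Novax plays X (best of -2, 8, -5, 0); Labs Inc. gets 8.
- R3 → Novax plays Z (best of -9, -9, -9, 7); Labs Inc. gets 4.
Maximizing over 9, 3, 8, 4, Labs Inc. chooses R0. Subgame-perfect outcome: (R0, X) with payoffs (9, 8).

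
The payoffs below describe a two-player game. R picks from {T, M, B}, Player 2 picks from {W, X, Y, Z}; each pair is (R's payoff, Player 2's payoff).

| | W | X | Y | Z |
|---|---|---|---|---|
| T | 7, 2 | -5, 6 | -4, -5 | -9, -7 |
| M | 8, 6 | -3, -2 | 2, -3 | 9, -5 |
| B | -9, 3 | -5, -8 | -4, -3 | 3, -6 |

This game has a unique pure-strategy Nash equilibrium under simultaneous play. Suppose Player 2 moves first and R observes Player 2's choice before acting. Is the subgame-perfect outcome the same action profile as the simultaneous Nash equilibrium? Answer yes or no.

yes

R best-responds to each possible Player 2 move:
- W: R compares 7, 8, -9 and picks M; Player 2 would get 6.
- X: R compares -5, -3, -5 and picks M; Player 2 would get -2.
- Y: R compares -4, 2, -4 and picks M; Player 2 would get -3.
- Z: R compares -9, 9, 3 and picks M; Player 2 would get -5.
Among 6, -2, -3, -5, the best is 6 at W. Subgame-perfect outcome: (M, W) with payoffs (8, 6).
For the simultaneous game, intersect best replies.
R's best replies: W→M; X→M; Y→M; Z→M.
Player 2's best replies: T→X; M→W; B→W.
Only (M, W) has each player best-responding; Nash payoffs (8, 6).
Sequential outcome (M, W) coincides with the Nash profile (M, W).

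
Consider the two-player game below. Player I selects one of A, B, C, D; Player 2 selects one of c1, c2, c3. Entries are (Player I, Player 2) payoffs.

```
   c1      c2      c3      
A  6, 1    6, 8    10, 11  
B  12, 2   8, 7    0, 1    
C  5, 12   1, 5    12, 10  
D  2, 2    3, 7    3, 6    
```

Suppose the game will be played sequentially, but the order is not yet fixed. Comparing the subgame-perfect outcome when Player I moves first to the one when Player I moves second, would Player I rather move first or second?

second

If Player I leads: Player 2's best replies are A→c3, B→c2, C→c1, D→c2; Player I's induced payoffs 10, 8, 5, 3; outcome (A, c3), payoffs (10, 11).
If Player 2 leads: Player I's best replies are c1→B, c2→B, c3→C; Player 2's induced payoffs 2, 7, 10; outcome (C, c3), payoffs (12, 10).
Player I gets 10 moving first and 12 moving second, so Player I prefers to move second.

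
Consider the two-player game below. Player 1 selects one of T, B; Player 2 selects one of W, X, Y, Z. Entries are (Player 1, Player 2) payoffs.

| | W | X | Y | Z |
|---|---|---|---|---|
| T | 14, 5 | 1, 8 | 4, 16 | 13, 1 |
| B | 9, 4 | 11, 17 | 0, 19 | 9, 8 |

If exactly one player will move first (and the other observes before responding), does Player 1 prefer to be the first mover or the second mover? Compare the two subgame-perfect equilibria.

second

If Player 1 leads: Player 2's best replies are T→Y, B→Y; Player 1's induced payoffs 4, 0; outcome (T, Y), payoffs (4, 16).
If Player 2 leads: Player 1's best replies are W→T, X→B, Y→T, Z→T; Player 2's induced payoffs 5, 17, 16, 1; outcome (B, X), payoffs (11, 17).
Player 1 gets 4 moving first and 11 moving second, so Player 1 prefers to move second.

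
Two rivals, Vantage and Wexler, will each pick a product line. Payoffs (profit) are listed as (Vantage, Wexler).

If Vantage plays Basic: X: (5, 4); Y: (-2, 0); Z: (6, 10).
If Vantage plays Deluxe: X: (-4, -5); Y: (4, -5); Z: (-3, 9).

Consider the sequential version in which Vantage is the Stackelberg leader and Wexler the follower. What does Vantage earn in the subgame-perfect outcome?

Backward induction with Vantage moving first.
- Basic: Wexler compares 4, 0, 10 and picks Z; Vantage would get 6.
- Deluxe: Wexler compares -5, -5, 9 and picks Z; Vantage would get -3.
Maximizing over 6, -3, Vantage chooses Basic. Subgame-perfect outcome: (Basic, Z) with payoffs (6, 10).

6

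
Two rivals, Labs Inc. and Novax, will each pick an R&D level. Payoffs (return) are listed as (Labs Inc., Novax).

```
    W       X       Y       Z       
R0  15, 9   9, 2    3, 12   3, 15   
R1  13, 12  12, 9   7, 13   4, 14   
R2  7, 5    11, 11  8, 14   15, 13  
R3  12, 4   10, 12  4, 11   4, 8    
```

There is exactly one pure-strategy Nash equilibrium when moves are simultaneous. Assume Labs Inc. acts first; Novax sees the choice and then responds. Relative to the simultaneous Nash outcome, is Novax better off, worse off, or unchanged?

Solve by backward induction (Labs Inc. leads).
- R0: Novax compares 9, 2, 12, 15 and picks Z; Labs Inc. would get 3.
- R1: Novax compares 12, 9, 13, 14 and picks Z; Labs Inc. would get 4.
- R2: Novax compares 5, 11, 14, 13 and picks Y; Labs Inc. would get 8.
- R3: Novax compares 4, 12, 11, 8 and picks X; Labs Inc. would get 10.
Among 3, 4, 8, 10, the best is 10 at R3. Subgame-perfect outcome: (R3, X) with payoffs (10, 12).
Under simultaneous play:
Labs Inc.'s best replies: W→R0; X→R1; Y→R2; Z→R2.
Novax's best replies: R0→Z; R1→Z; R2→Y; R3→X.
The unique mutual best reply is (R2, Y), giving (8, 14).
Novax earns 12 sequentially versus 14 at the Nash outcome: worse off.

worse off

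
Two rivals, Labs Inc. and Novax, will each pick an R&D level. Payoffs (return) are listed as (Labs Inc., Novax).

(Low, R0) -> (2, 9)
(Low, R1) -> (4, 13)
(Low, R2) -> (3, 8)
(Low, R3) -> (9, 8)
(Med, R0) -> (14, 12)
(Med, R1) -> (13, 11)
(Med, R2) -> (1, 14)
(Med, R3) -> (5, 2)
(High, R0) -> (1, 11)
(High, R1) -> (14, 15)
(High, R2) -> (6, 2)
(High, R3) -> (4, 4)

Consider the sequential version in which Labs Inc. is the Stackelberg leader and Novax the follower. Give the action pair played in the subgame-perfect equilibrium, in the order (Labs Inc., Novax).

(High, R1)

Novax best-responds to each possible Labs Inc. move:
- Low: Novax compares 9, 13, 8, 8 and picks R1; Labs Inc. would get 4.
- Med: Novax compares 12, 11, 14, 2 and picks R2; Labs Inc. would get 1.
- High: Novax compares 11, 15, 2, 4 and picks R1; Labs Inc. would get 14.
Maximizing over 4, 1, 14, Labs Inc. chooses High. Subgame-perfect outcome: (High, R1) with payoffs (14, 15).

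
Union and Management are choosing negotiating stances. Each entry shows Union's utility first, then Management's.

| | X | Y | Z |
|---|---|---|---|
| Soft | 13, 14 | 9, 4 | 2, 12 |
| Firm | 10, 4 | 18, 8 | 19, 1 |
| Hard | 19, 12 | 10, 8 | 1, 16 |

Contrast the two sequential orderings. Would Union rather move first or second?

second

If Union leads: Management's best replies are Soft→X, Firm→Y, Hard→Z; Union's induced payoffs 13, 18, 1; outcome (Firm, Y), payoffs (18, 8).
If Management leads: Union's best replies are X→Hard, Y→Firm, Z→Firm; Management's induced payoffs 12, 8, 1; outcome (Hard, X), payoffs (19, 12).
Union gets 18 moving first and 19 moving second, so Union prefers to move second.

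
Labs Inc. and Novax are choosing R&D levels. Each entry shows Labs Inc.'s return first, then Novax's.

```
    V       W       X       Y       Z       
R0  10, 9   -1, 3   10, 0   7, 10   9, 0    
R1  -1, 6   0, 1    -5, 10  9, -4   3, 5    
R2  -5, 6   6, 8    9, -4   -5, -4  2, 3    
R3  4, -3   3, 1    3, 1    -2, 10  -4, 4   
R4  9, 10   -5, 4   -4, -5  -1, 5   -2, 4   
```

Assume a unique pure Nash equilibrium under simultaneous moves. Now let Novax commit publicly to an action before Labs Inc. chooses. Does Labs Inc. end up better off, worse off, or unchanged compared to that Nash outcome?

Backward induction with Novax moving first.
- V: BR = R0, leader payoff 9.
- W: BR = R2, leader payoff 8.
- X: BR = R0, leader payoff 0.
- Y: BR = R1, leader payoff -4.
- Z: BR = R0, leader payoff 0.
Maximizing over 9, 8, 0, -4, 0, Novax chooses V. Subgame-perfect outcome: (R0, V) with payoffs (10, 9).
Under simultaneous play:
Labs Inc.'s best replies: V→R0; W→R2; X→R0; Y→R1; Z→R0.
Novax's best replies: R0→Y; R1→X; R2→W; R3→Y; R4→V.
The unique mutual best reply is (R2, W), giving (6, 8).
Labs Inc. earns 10 sequentially versus 6 at the Nash outcome: better off.

better off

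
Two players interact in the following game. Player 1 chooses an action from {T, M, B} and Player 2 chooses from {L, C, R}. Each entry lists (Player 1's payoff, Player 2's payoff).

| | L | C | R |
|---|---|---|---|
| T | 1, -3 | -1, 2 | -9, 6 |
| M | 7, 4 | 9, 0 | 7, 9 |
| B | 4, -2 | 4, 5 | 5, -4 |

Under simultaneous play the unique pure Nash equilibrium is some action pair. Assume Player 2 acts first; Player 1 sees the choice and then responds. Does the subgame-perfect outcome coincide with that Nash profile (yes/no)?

Backward induction with Player 2 moving first.
- L → Player 1 plays M (best of 1, 7, 4); Player 2 gets 4.
- C → Player 1 plays M (best of -1, 9, 4); Player 2 gets 0.
- R → Player 1 plays M (best of -9, 7, 5); Player 2 gets 9.
Player 2's induced payoffs are 4, 0, 9, so Player 2 commits to R. Subgame-perfect outcome: (M, R) with payoffs (7, 9).
Now find the simultaneous Nash equilibrium.
Player 1's best replies: L→M; C→M; R→M.
Player 2's best replies: T→R; M→R; B→C.
Only (M, R) has each player best-responding; Nash payoffs (7, 9).
Sequential outcome (M, R) coincides with the Nash profile (M, R).

yes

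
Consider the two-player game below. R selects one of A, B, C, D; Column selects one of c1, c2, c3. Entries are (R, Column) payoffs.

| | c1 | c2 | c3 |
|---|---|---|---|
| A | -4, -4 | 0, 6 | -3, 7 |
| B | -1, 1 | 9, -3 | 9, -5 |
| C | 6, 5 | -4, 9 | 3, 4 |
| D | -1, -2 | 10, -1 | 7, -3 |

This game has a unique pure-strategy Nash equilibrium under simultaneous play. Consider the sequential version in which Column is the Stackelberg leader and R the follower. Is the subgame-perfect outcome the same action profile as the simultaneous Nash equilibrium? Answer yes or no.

no

Solve by backward induction (Column leads).
- c1: BR = C, leader payoff 5.
- c2: BR = D, leader payoff -1.
- c3: BR = B, leader payoff -5.
Column's induced payoffs are 5, -1, -5, so Column commits to c1. Subgame-perfect outcome: (C, c1) with payoffs (6, 5).
For the simultaneous game, intersect best replies.
R's best replies: c1→C; c2→D; c3→B.
Column's best replies: A→c3; B→c1; C→c2; D→c2.
The unique mutual best reply is (D, c2), giving (10, -1).
Sequential outcome (C, c1) differs from the Nash profile (D, c2).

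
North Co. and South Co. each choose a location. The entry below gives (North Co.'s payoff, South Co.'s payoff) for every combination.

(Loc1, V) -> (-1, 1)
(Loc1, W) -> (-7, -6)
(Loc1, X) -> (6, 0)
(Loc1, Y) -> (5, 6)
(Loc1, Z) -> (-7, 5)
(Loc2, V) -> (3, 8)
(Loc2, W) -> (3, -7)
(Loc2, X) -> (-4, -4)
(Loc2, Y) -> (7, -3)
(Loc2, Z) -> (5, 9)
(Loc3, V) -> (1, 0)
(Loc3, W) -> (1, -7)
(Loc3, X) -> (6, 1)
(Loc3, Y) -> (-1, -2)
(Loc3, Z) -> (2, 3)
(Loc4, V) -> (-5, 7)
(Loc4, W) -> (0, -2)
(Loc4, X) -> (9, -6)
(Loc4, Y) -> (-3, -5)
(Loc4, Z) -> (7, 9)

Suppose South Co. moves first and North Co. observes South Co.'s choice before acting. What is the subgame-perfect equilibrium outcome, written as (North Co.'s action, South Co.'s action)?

Work backward from North Co.'s decision.
- V → North Co. plays Loc2 (best of -1, 3, 1, -5); South Co. gets 8.
- W → North Co. plays Loc2 (best of -7, 3, 1, 0); South Co. gets -7.
- X → North Co. plays Loc4 (best of 6, -4, 6, 9); South Co. gets -6.
- Y → North Co. plays Loc2 (best of 5, 7, -1, -3); South Co. gets -3.
- Z → North Co. plays Loc4 (best of -7, 5, 2, 7); South Co. gets 9.
Among 8, -7, -6, -3, 9, the best is 9 at Z. Subgame-perfect outcome: (Loc4, Z) with payoffs (7, 9).

(Loc4, Z)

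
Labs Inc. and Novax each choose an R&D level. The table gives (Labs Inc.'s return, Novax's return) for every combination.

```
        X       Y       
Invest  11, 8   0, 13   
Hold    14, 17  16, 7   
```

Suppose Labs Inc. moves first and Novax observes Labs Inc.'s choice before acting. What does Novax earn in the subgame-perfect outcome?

17

Backward induction with Labs Inc. moving first.
- Invest: Novax compares 8, 13 and picks Y; Labs Inc. would get 0.
- Hold: Novax compares 17, 7 and picks X; Labs Inc. would get 14.
Maximizing over 0, 14, Labs Inc. chooses Hold. Subgame-perfect outcome: (Hold, X) with payoffs (14, 17).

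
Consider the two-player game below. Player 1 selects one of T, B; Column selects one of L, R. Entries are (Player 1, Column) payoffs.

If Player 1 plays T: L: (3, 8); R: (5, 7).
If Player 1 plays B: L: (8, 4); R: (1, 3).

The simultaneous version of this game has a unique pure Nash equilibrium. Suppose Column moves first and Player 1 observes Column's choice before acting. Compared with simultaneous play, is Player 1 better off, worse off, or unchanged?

worse off

Player 1 best-responds to each possible Column move:
- L: Player 1 compares 3, 8 and picks B; Column would get 4.
- R: Player 1 compares 5, 1 and picks T; Column would get 7.
Column's induced payoffs are 4, 7, so Column commits to R. Subgame-perfect outcome: (T, R) with payoffs (5, 7).
For the simultaneous game, intersect best replies.
Player 1's best replies: L→B; R→T.
Column's best replies: T→L; B→L.
Only (B, L) has each player best-responding; Nash payoffs (8, 4).
Player 1 earns 5 sequentially versus 8 at the Nash outcome: worse off.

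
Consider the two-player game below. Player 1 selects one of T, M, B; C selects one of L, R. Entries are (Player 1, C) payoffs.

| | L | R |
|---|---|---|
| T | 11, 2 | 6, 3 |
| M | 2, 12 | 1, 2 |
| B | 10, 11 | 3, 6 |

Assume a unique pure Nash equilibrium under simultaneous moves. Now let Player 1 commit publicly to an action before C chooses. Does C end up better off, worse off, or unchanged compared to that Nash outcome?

better off

Backward induction with Player 1 moving first.
- T: BR = R, leader payoff 6.
- M: BR = L, leader payoff 2.
- B: BR = L, leader payoff 10.
Player 1's induced payoffs are 6, 2, 10, so Player 1 commits to B. Subgame-perfect outcome: (B, L) with payoffs (10, 11).
Under simultaneous play:
Player 1's best replies: L→T; R→T.
C's best replies: T→R; M→L; B→L.
The unique mutual best reply is (T, R), giving (6, 3).
C earns 11 sequentially versus 3 at the Nash outcome: better off.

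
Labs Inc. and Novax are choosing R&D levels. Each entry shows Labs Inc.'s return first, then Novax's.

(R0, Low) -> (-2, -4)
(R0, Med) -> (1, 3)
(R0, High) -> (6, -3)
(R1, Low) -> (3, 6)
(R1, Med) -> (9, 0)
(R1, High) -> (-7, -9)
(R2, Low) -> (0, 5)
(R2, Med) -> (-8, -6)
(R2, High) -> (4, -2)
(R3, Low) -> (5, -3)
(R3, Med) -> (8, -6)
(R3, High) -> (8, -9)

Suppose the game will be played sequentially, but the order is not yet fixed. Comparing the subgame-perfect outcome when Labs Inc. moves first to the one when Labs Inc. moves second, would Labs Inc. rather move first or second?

If Labs Inc. leads: Novax's best replies are R0→Med, R1→Low, R2→Low, R3→Low; Labs Inc.'s induced payoffs 1, 3, 0, 5; outcome (R3, Low), payoffs (5, -3).
If Novax leads: Labs Inc.'s best replies are Low→R3, Med→R1, High→R3; Novax's induced payoffs -3, 0, -9; outcome (R1, Med), payoffs (9, 0).
Labs Inc. gets 5 moving first and 9 moving second, so Labs Inc. prefers to move second.

second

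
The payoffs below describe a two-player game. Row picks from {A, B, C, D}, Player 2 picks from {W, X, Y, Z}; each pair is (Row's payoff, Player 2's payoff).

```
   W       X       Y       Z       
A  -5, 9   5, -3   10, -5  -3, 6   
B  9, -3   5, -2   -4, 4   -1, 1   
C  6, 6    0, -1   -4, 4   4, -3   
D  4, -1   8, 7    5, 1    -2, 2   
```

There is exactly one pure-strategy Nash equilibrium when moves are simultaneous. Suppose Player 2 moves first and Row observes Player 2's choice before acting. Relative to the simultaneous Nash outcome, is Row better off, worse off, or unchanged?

Row best-responds to each possible Player 2 move:
- W: BR = B, leader payoff -3.
- X: BR = D, leader payoff 7.
- Y: BR = A, leader payoff -5.
- Z: BR = C, leader payoff -3.
Among -3, 7, -5, -3, the best is 7 at X. Subgame-perfect outcome: (D, X) with payoffs (8, 7).
Under simultaneous play:
Row's best replies: W→B; X→D; Y→A; Z→C.
Player 2's best replies: A→W; B→Y; C→W; D→X.
The unique mutual best reply is (D, X), giving (8, 7).
Row earns 8 sequentially versus 8 at the Nash outcome: unchanged.

unchanged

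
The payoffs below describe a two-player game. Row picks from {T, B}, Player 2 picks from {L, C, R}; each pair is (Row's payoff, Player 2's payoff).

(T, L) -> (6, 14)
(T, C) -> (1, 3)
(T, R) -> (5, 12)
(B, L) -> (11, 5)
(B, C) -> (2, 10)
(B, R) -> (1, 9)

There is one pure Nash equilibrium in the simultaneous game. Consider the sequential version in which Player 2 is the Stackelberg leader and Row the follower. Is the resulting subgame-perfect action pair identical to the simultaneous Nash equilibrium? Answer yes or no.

no

Row best-responds to each possible Player 2 move:
- L → Row plays B (best of 6, 11); Player 2 gets 5.
- C → Row plays B (best of 1, 2); Player 2 gets 10.
- R → Row plays T (best of 5, 1); Player 2 gets 12.
Among 5, 10, 12, the best is 12 at R. Subgame-perfect outcome: (T, R) with payoffs (5, 12).
Now find the simultaneous Nash equilibrium.
Row's best replies: L→B; C→B; R→T.
Player 2's best replies: T→L; B→C.
The unique mutual best reply is (B, C), giving (2, 10).
Sequential outcome (T, R) differs from the Nash profile (B, C).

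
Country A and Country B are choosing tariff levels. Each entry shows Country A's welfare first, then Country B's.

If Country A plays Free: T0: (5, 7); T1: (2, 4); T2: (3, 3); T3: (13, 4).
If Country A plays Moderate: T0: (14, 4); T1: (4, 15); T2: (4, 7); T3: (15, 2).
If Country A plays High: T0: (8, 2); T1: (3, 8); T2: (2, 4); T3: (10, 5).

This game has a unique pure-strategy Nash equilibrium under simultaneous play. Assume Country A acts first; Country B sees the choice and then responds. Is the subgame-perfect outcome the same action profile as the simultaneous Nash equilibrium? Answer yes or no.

no

Solve by backward induction (Country A leads).
- Free: Country B compares 7, 4, 3, 4 and picks T0; Country A would get 5.
- Moderate: Country B compares 4, 15, 7, 2 and picks T1; Country A would get 4.
- High: Country B compares 2, 8, 4, 5 and picks T1; Country A would get 3.
Among 5, 4, 3, the best is 5 at Free. Subgame-perfect outcome: (Free, T0) with payoffs (5, 7).
For the simultaneous game, intersect best replies.
Country A's best replies: T0→Moderate; T1→Moderate; T2→Moderate; T3→Moderate.
Country B's best replies: Free→T0; Moderate→T1; High→T1.
Only (Moderate, T1) has each player best-responding; Nash payoffs (4, 15).
Sequential outcome (Free, T0) differs from the Nash profile (Moderate, T1).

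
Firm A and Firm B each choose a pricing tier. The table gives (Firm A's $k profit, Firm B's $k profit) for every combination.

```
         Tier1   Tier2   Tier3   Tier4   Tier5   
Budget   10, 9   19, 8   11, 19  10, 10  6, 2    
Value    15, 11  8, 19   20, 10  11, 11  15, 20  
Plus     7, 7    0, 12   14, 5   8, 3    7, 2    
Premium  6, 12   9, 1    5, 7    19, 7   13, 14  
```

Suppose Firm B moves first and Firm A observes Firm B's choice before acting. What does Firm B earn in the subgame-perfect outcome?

Solve by backward induction (Firm B leads).
- Tier1: BR = Value, leader payoff 11.
- Tier2: BR = Budget, leader payoff 8.
- Tier3: BR = Value, leader payoff 10.
- Tier4: BR = Premium, leader payoff 7.
- Tier5: BR = Value, leader payoff 20.
Maximizing over 11, 8, 10, 7, 20, Firm B chooses Tier5. Subgame-perfect outcome: (Value, Tier5) with payoffs (15, 20).

20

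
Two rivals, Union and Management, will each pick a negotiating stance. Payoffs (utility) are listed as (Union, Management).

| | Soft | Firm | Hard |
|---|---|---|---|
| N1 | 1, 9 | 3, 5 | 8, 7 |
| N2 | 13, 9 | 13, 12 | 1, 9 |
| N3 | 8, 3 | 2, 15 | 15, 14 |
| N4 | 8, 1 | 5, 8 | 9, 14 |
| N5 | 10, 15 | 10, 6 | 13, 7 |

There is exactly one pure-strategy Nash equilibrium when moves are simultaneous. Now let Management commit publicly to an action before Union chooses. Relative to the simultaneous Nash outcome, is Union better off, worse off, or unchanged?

better off

Union best-responds to each possible Management move:
- Soft: Union compares 1, 13, 8, 8, 10 and picks N2; Management would get 9.
- Firm: Union compares 3, 13, 2, 5, 10 and picks N2; Management would get 12.
- Hard: Union compares 8, 1, 15, 9, 13 and picks N3; Management would get 14.
Maximizing over 9, 12, 14, Management chooses Hard. Subgame-perfect outcome: (N3, Hard) with payoffs (15, 14).
For the simultaneous game, intersect best replies.
Union's best replies: Soft→N2; Firm→N2; Hard→N3.
Management's best replies: N1→Soft; N2→Firm; N3→Firm; N4→Hard; N5→Soft.
The unique mutual best reply is (N2, Firm), giving (13, 12).
Union earns 15 sequentially versus 13 at the Nash outcome: better off.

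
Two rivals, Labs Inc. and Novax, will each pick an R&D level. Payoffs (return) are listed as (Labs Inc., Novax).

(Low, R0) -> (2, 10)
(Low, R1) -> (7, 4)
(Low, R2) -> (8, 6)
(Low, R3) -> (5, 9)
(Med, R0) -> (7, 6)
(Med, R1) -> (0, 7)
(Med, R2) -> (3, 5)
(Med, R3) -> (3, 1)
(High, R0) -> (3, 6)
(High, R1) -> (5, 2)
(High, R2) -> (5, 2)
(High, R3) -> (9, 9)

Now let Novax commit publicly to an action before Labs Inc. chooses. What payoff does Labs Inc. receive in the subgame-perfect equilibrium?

Solve by backward induction (Novax leads).
- R0: Labs Inc. compares 2, 7, 3 and picks Med; Novax would get 6.
- R1: Labs Inc. compares 7, 0, 5 and picks Low; Novax would get 4.
- R2: Labs Inc. compares 8, 3, 5 and picks Low; Novax would get 6.
- R3: Labs Inc. compares 5, 3, 9 and picks High; Novax would get 9.
Novax's induced payoffs are 6, 4, 6, 9, so Novax commits to R3. Subgame-perfect outcome: (High, R3) with payoffs (9, 9).

9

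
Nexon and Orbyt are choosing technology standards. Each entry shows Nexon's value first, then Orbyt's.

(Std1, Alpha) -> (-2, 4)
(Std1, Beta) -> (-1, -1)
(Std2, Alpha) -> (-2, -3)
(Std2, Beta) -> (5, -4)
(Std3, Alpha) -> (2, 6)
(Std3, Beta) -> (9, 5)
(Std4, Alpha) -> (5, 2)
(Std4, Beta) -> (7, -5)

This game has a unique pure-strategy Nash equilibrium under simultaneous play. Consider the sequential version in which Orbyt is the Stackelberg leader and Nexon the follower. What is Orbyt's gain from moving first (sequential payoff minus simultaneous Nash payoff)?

3

Solve by backward induction (Orbyt leads).
- Alpha: Nexon compares -2, -2, 2, 5 and picks Std4; Orbyt would get 2.
- Beta: Nexon compares -1, 5, 9, 7 and picks Std3; Orbyt would get 5.
Orbyt's induced payoffs are 2, 5, so Orbyt commits to Beta. Subgame-perfect outcome: (Std3, Beta) with payoffs (9, 5).
Under simultaneous play:
Nexon's best replies: Alpha→Std4; Beta→Std3.
Orbyt's best replies: Std1→Alpha; Std2→Alpha; Std3→Alpha; Std4→Alpha.
Only (Std4, Alpha) has each player best-responding; Nash payoffs (5, 2).
Orbyt's commitment gain: 5 − 2 = 3.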